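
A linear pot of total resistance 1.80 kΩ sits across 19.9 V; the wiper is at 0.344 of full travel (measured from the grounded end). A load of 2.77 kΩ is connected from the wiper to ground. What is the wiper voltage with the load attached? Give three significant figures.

V ≈ 5.97 V

The wiper splits the pot into (1−α)R = 1181 Ω above and αR = 619.2 Ω below.
Lower section ‖ load = 506.1 Ω.
V_wiper = 19.9 × 506.1/(1181 + 506.1) = 5.97 V.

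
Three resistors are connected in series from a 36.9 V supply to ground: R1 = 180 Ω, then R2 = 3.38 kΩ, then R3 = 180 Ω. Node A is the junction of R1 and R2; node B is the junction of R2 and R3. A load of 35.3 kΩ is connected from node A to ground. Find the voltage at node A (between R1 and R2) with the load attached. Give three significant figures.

Below node A the series string R2+R3 = 3560 Ω sits in parallel with the 35300 Ω load: 3234 Ω.
V_A = 36.9 × 3234/(180 + 3234) = 35.0 V.

V ≈ 35.0 V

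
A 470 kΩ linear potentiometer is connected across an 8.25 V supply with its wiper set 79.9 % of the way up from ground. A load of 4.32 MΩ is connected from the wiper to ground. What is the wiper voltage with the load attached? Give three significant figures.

V ≈ 6.48 V

The wiper splits the pot into (1−α)R = 94.47 kΩ above and αR = 375.5 kΩ below.
Lower section ‖ load = 345.5 kΩ.
V_wiper = 8.25 × 345.5/(94.47 + 345.5) = 6.48 V.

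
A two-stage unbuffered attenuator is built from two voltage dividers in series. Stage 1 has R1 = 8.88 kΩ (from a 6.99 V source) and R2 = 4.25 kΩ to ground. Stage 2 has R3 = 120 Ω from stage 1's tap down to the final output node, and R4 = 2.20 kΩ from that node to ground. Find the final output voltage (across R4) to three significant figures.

Stage 2 presents R3+R4 = 2320 Ω as a load on stage 1's tap.
Stage 1's lower leg becomes R2‖(R3+R4) = 1501 Ω, so V_mid = 6.99 × 1501/10380 = 1.011 V.
Stage 2 is itself unloaded: V_out = V_mid × R4/(R3+R4) = 1.011 × 2200/2320 = 0.958 V.

V_out ≈ 0.958 V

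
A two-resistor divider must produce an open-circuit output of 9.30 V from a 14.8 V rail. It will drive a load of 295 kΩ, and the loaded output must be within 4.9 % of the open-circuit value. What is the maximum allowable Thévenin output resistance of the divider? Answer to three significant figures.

Loading drop = R_th/(R_th + R_L) ≤ 0.0490, so R_th ≤ R_L · ε/(1−ε) = 295 kΩ × 0.0490/0.9510 = 15.2 kΩ.

R_th ≤ 15.2 kΩ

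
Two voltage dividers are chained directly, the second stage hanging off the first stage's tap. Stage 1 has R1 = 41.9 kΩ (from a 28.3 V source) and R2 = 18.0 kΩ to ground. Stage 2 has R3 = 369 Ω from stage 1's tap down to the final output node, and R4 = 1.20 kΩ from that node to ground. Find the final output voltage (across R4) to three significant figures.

Stage 2 presents R3+R4 = 1569 Ω as a load on stage 1's tap.
Stage 1's lower leg becomes R2‖(R3+R4) = 1443 Ω, so V_mid = 28.3 × 1443/43340 = 0.9423 V.
Stage 2 is itself unloaded: V_out = V_mid × R4/(R3+R4) = 0.9423 × 1200/1569 = 0.721 V.

V_out ≈ 0.721 V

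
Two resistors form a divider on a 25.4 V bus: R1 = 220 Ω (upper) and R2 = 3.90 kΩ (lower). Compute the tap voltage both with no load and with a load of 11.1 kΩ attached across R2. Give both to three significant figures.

Unloaded: 24.0 V; loaded: 23.6 V

Open-circuit: V = 25.4 × 3900/(220 + 3900) = 24.0 V.
With the load, R2 becomes R2‖R_L = 2886 Ω, so V = 25.4 × 2886/3106 = 23.6 V.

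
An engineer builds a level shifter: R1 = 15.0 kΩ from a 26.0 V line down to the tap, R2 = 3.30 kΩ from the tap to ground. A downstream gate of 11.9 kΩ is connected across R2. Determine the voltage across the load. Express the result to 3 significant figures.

V_out ≈ 3.82 V

The load sits in parallel with R2: R2‖R_L = (3.30 × 11.9) / (3.30 + 11.9) = 2.584 kΩ.
V_out = 26.0 × 2.584 / (15.0 + 2.584) = 26.0 × 2.584/17.58 = 3.82 V.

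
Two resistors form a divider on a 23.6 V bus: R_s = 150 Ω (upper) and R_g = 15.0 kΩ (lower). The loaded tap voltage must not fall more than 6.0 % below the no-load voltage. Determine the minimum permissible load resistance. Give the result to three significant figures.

Output resistance R_th = R_s‖R_g = (150 × 15000)/15150 = 148.5 Ω.
The fractional drop is R_th/(R_th + R_L); requiring this ≤ 0.0600 gives R_L ≥ R_th(1/0.0600 − 1) = 148.5 × 15.67 = 2.33 kΩ.

R_L(min) ≈ 2.33 kΩ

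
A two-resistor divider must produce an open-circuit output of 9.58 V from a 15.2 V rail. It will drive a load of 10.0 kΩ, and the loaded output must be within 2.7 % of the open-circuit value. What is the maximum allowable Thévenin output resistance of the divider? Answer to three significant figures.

R_th ≤ 277 Ω

Loading drop = R_th/(R_th + R_L) ≤ 0.0270, so R_th ≤ R_L · ε/(1−ε) = 10.0 kΩ × 0.0270/0.9730 = 277 Ω.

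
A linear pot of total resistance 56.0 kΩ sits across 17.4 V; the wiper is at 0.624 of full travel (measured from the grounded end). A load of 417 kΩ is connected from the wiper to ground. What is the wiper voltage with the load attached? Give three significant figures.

V ≈ 10.5 V

The wiper splits the pot into (1−α)R = 21.06 kΩ above and αR = 34.94 kΩ below.
Lower section ‖ load = 32.24 kΩ.
V_wiper = 17.4 × 32.24/(21.06 + 32.24) = 10.5 V.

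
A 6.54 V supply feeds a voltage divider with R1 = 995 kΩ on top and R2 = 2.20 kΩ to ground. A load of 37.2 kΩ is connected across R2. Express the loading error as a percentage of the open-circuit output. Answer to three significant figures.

The divider's output (Thévenin) resistance is R1‖R2 = 2.195 kΩ.
Fractional drop under load = R_th/(R_th + R_L) = 2.195 / (2.195 + 37.2) = 0.05572.
So the output falls by 5.57 %.

5.57 %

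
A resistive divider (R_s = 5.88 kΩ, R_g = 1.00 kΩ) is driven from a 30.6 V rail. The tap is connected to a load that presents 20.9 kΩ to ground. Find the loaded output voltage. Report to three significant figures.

The load sits in parallel with R_g: R_g‖R_L = (1.00 × 20.9) / (1.00 + 20.9) = 0.9543 kΩ.
V_out = 30.6 × 0.9543 / (5.88 + 0.9543) = 30.6 × 0.9543/6.834 = 4.27 V.

V_out ≈ 4.27 V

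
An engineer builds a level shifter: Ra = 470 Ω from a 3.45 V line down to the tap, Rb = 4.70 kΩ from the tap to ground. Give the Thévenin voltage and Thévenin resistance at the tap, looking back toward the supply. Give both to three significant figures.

V_th is the open-circuit tap voltage: 3.45 × 4700/(470 + 4700) = 3.14 V.
With the supply zeroed, Ra and Rb appear in parallel from the tap: R_th = Ra‖Rb = (470 × 4700)/5170 = 427 Ω.

V_th = 3.14 V, R_th = 427 Ω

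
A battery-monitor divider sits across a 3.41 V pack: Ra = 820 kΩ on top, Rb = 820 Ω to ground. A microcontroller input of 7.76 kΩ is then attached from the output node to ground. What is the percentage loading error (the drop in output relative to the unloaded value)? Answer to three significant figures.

Unloaded V = 3.41 × 820/820800 = 0.0034066 V.
Loaded: Rb‖R_L = 741.6 Ω, giving V = 3.41 × 741.6/820700 = 0.0030813 V.
Drop = (0.0034066 − 0.0030813) / 0.0034066 = 9.55 %.

9.55 %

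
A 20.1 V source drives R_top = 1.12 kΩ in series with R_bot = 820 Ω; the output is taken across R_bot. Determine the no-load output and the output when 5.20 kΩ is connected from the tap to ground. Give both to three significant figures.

Unloaded: 8.50 V; loaded: 7.79 V

Open-circuit: V = 20.1 × 820/(1120 + 820) = 8.50 V.
With the load, R_bot becomes R_bot‖R_L = 708.3 Ω, so V = 20.1 × 708.3/1828 = 7.79 V.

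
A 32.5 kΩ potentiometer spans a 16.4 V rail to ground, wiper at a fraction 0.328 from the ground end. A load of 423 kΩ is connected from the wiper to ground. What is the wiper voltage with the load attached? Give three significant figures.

The wiper splits the pot into (1−α)R = 21.84 kΩ above and αR = 10.66 kΩ below.
Lower section ‖ load = 10.40 kΩ.
V_wiper = 16.4 × 10.40/(21.84 + 10.40) = 5.29 V.

V ≈ 5.29 V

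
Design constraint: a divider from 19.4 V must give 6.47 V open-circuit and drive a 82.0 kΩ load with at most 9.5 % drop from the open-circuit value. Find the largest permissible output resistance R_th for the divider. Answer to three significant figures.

Loading drop = R_th/(R_th + R_L) ≤ 0.0950, so R_th ≤ R_L · ε/(1−ε) = 82.0 kΩ × 0.0950/0.9050 = 8.61 kΩ.

R_th ≤ 8.61 kΩ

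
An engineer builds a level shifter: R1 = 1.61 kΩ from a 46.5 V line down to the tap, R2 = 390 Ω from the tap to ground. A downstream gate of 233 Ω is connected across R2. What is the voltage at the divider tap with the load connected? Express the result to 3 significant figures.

V_out ≈ 3.86 V

The load sits in parallel with R2: R2‖R_L = (390 × 233) / (390 + 233) = 145.9 Ω.
V_out = 46.5 × 145.9 / (1610 + 145.9) = 46.5 × 145.9/1756 = 3.86 V.
(Unloaded it would have been 9.07 V.)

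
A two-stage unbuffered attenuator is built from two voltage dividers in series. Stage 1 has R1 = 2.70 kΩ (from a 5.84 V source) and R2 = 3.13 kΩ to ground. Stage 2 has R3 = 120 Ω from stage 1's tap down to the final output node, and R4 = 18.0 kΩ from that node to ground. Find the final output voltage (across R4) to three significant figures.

V_out ≈ 2.88 V

Stage 2 presents R3+R4 = 18120 Ω as a load on stage 1's tap.
Stage 1's lower leg becomes R2‖(R3+R4) = 2669 Ω, so V_mid = 5.84 × 2669/5369 = 2.903 V.
Stage 2 is itself unloaded: V_out = V_mid × R4/(R3+R4) = 2.903 × 18000/18120 = 2.88 V.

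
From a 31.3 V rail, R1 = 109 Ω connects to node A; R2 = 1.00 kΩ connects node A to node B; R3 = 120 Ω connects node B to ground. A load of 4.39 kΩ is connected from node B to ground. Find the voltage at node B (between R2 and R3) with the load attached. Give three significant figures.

At node B, R3 is in parallel with the load: R3‖R_L = 116.8 Ω.
Below node A the resistance is R2 + (R3‖R_L) = 1117 Ω, so V_A = 31.3 × 1117/1226 = 28.52 V.
Then V_B = V_A × (R3‖R_L)/(R2 + R3‖R_L) = 28.52 × 116.8/1117 = 2.98 V.

V ≈ 2.98 V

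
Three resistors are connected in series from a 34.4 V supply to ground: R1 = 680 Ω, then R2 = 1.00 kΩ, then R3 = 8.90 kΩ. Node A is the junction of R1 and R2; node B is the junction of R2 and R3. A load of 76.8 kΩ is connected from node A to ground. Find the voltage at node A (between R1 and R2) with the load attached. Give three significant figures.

Below node A the series string R2+R3 = 9900 Ω sits in parallel with the 76800 Ω load: 8770 Ω.
V_A = 34.4 × 8770/(680 + 8770) = 31.9 V.

V ≈ 31.9 V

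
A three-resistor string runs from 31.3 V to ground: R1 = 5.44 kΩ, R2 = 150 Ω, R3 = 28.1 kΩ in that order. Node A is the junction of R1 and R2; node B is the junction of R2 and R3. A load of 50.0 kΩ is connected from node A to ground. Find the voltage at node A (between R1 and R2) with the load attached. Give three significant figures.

V ≈ 24.1 V

Below node A the series string R2+R3 = 28250 Ω sits in parallel with the 50000 Ω load: 18050 Ω.
V_A = 31.3 × 18050/(5440 + 18050) = 24.1 V.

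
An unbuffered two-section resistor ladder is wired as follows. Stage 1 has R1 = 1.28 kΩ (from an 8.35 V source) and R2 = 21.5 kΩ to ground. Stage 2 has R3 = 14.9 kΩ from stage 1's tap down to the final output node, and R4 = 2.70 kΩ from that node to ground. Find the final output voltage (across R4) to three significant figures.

Stage 2 presents R3+R4 = 17.60 kΩ as a load on stage 1's tap.
Stage 1's lower leg becomes R2‖(R3+R4) = 9.678 kΩ, so V_mid = 8.35 × 9.678/10.96 = 7.375 V.
Stage 2 is itself unloaded: V_out = V_mid × R4/(R3+R4) = 7.375 × 2.70/17.60 = 1.13 V.

V_out ≈ 1.13 V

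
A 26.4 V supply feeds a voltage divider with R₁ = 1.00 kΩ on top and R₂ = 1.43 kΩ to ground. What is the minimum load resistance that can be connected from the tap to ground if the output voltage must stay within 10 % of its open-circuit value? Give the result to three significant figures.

Output resistance R_th = R₁‖R₂ = (1000 × 1430)/2430 = 588.5 Ω.
The fractional drop is R_th/(R_th + R_L); requiring this ≤ 0.100 gives R_L ≥ R_th(1/0.100 − 1) = 588.5 × 9.000 = 5.30 kΩ.

R_L(min) ≈ 5.30 kΩ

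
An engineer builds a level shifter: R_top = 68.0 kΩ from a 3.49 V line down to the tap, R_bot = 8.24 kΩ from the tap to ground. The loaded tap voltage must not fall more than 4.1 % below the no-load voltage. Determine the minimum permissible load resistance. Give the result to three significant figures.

Output resistance R_th = R_top‖R_bot = (68.0 × 8.24)/76.24 = 7.349 kΩ.
The fractional drop is R_th/(R_th + R_L); requiring this ≤ 0.0410 gives R_L ≥ R_th(1/0.0410 − 1) = 7.349 × 23.39 = 172 kΩ.

R_L(min) ≈ 172 kΩ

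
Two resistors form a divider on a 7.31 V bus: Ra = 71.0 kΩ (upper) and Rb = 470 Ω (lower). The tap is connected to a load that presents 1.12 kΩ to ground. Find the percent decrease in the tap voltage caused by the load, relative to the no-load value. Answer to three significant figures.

The divider's output (Thévenin) resistance is Ra‖Rb = 466.9 Ω.
Fractional drop under load = R_th/(R_th + R_L) = 466.9 / (466.9 + 1120) = 0.2942.
So the output falls by 29.4 %.

29.4 %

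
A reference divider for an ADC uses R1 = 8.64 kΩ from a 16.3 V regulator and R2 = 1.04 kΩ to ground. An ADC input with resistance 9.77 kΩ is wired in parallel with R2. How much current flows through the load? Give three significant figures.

I_L ≈ 0.164 mA

R2‖R_L = 0.9399 kΩ; V_out = 16.3 × 0.9399/9.580 = 1.599 V.
I_L = V_out / R_L = 1.599 / 9.77 kΩ = 0.164 mA.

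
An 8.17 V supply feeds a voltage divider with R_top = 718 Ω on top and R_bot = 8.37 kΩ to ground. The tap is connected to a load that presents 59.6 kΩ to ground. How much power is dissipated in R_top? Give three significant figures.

P ≈ 0.738 mW

Total resistance from the source is R_top + (R_bot‖R_L) = 8057 Ω, so I = 8.17/8057 Ω = 1.014 mA.
P = I²·R_top = (1.014 mA)² × 718 Ω = 0.738 mW.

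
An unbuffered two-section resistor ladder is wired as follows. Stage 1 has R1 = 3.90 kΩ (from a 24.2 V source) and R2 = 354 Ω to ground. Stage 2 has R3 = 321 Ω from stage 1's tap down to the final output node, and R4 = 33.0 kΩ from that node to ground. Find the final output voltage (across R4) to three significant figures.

Stage 2 presents R3+R4 = 33320 Ω as a load on stage 1's tap.
Stage 1's lower leg becomes R2‖(R3+R4) = 350.3 Ω, so V_mid = 24.2 × 350.3/4250 = 1.994 V.
Stage 2 is itself unloaded: V_out = V_mid × R4/(R3+R4) = 1.994 × 33000/33320 = 1.98 V.

V_out ≈ 1.98 V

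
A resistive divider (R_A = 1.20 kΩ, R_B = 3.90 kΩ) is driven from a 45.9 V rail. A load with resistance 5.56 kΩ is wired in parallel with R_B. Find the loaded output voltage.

V_out ≈ 30.1 V

The load sits in parallel with R_B: R_B‖R_L = (3.90 × 5.56) / (3.90 + 5.56) = 2.292 kΩ.
V_out = 45.9 × 2.292 / (1.20 + 2.292) = 45.9 × 2.292/3.492 = 30.1 V.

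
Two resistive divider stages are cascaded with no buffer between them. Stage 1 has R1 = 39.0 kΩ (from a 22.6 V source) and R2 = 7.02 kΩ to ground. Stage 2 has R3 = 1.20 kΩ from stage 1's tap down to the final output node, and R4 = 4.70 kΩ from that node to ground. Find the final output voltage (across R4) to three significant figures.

V_out ≈ 1.37 V

Stage 2 presents R3+R4 = 5.900 kΩ as a load on stage 1's tap.
Stage 1's lower leg becomes R2‖(R3+R4) = 3.206 kΩ, so V_mid = 22.6 × 3.206/42.21 = 1.717 V.
Stage 2 is itself unloaded: V_out = V_mid × R4/(R3+R4) = 1.717 × 4.70/5.900 = 1.37 V.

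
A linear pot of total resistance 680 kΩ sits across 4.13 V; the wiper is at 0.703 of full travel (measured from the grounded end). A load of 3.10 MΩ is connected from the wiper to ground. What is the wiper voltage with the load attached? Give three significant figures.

The wiper splits the pot into (1−α)R = 202.0 kΩ above and αR = 478.0 kΩ below.
Lower section ‖ load = 414.2 kΩ.
V_wiper = 4.13 × 414.2/(202.0 + 414.2) = 2.78 V.

V ≈ 2.78 V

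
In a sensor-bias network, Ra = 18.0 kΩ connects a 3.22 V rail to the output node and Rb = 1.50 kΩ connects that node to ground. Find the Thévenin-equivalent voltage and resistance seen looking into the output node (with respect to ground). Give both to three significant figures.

V_th is the open-circuit tap voltage: 3.22 × 1.50/(18.0 + 1.50) = 0.248 V.
With the supply zeroed, Ra and Rb appear in parallel from the tap: R_th = Ra‖Rb = (18.0 × 1.50)/19.50 = 1.38 kΩ.

V_th = 0.248 V, R_th = 1.38 kΩ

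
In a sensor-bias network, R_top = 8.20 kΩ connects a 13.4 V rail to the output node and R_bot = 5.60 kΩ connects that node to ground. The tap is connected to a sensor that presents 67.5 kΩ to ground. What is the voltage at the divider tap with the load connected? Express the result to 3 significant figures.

V_out ≈ 5.18 V

The load sits in parallel with R_bot: R_bot‖R_L = (5.60 × 67.5) / (5.60 + 67.5) = 5.171 kΩ.
V_out = 13.4 × 5.171 / (8.20 + 5.171) = 13.4 × 5.171/13.37 = 5.18 V.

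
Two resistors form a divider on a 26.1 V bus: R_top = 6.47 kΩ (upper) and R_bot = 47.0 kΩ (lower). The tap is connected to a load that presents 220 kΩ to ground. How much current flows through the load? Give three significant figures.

I_L ≈ 0.102 mA

R_bot‖R_L = 38.73 kΩ; V_out = 26.1 × 38.73/45.20 = 22.36 V.
I_L = V_out / R_L = 22.36 / 220 kΩ = 0.102 mA.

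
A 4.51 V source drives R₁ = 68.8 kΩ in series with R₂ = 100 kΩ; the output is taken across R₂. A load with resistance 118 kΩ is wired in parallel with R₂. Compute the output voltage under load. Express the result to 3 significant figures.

V_out ≈ 1.99 V

The load sits in parallel with R₂: R₂‖R_L = (100 × 118) / (100 + 118) = 54.13 kΩ.
V_out = 4.51 × 54.13 / (68.8 + 54.13) = 4.51 × 54.13/122.9 = 1.99 V.
(Unloaded it would have been 2.67 V.)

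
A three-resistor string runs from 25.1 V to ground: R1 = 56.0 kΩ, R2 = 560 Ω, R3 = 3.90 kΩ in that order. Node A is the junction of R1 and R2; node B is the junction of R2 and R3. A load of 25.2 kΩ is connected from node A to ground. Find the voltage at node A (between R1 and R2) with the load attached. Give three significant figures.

V ≈ 1.59 V

Below node A the series string R2+R3 = 4460 Ω sits in parallel with the 25200 Ω load: 3789 Ω.
V_A = 25.1 × 3789/(56000 + 3789) = 1.59 V.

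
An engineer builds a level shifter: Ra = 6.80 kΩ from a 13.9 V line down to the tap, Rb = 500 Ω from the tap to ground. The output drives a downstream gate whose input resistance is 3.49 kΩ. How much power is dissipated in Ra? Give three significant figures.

Total resistance from the source is Ra + (Rb‖R_L) = 7237 Ω, so I = 13.9/7237 Ω = 1.921 mA.
P = I²·Ra = (1.921 mA)² × 6.80 kΩ = 25.1 mW.

P ≈ 25.1 mW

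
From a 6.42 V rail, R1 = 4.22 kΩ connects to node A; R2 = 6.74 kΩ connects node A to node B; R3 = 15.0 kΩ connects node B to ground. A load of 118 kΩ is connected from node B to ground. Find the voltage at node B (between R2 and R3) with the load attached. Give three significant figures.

V ≈ 3.52 V

At node B, R3 is in parallel with the load: R3‖R_L = 13.31 kΩ.
Below node A the resistance is R2 + (R3‖R_L) = 20.05 kΩ, so V_A = 6.42 × 20.05/24.27 = 5.304 V.
Then V_B = V_A × (R3‖R_L)/(R2 + R3‖R_L) = 5.304 × 13.31/20.05 = 3.52 V.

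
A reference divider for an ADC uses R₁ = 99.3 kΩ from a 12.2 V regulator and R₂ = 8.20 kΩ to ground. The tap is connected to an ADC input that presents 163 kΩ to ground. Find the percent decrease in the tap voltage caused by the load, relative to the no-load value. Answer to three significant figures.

4.44 %

The divider's output (Thévenin) resistance is R₁‖R₂ = 7.575 kΩ.
Fractional drop under load = R_th/(R_th + R_L) = 7.575 / (7.575 + 163) = 0.04441.
So the output falls by 4.44 %.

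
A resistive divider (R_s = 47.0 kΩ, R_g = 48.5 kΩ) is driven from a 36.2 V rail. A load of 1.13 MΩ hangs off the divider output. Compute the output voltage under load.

The load sits in parallel with R_g: R_g‖R_L = (48.5 × 1130) / (48.5 + 1130) = 46.50 kΩ.
V_out = 36.2 × 46.50 / (47.0 + 46.50) = 36.2 × 46.50/93.50 = 18.0 V.
(Unloaded it would have been 18.4 V.)

V_out ≈ 18.0 V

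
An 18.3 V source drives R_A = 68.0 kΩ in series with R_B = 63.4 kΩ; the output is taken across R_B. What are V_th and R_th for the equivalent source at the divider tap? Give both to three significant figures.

V_th = 8.83 V, R_th = 32.8 kΩ

V_th is the open-circuit tap voltage: 18.3 × 63.4/(68.0 + 63.4) = 8.83 V.
With the supply zeroed, R_A and R_B appear in parallel from the tap: R_th = R_A‖R_B = (68.0 × 63.4)/131.4 = 32.8 kΩ.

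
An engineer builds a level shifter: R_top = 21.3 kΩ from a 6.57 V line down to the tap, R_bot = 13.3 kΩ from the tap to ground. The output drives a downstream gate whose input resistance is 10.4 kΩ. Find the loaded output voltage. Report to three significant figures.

V_out ≈ 1.41 V

The load sits in parallel with R_bot: R_bot‖R_L = (13.3 × 10.4) / (13.3 + 10.4) = 5.836 kΩ.
V_out = 6.57 × 5.836 / (21.3 + 5.836) = 6.57 × 5.836/27.14 = 1.41 V.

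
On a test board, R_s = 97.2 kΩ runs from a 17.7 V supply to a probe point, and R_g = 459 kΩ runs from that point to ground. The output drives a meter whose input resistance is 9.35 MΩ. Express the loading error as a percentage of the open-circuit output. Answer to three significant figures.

The divider's output (Thévenin) resistance is R_s‖R_g = 80.21 kΩ.
Fractional drop under load = R_th/(R_th + R_L) = 80.21 / (80.21 + 9350) = 0.008506.
So the output falls by 0.851 %.

0.851 %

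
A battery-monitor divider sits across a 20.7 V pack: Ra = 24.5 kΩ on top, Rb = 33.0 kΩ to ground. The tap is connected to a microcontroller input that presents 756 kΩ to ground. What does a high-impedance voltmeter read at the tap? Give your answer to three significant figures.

V_out ≈ 11.7 V

The load sits in parallel with Rb: Rb‖R_L = (33.0 × 756) / (33.0 + 756) = 31.62 kΩ.
V_out = 20.7 × 31.62 / (24.5 + 31.62) = 20.7 × 31.62/56.12 = 11.7 V.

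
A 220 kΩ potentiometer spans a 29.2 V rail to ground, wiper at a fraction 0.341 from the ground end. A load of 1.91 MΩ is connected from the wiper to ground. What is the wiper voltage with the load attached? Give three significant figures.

The wiper splits the pot into (1−α)R = 145.0 kΩ above and αR = 75.02 kΩ below.
Lower section ‖ load = 72.18 kΩ.
V_wiper = 29.2 × 72.18/(145.0 + 72.18) = 9.71 V.

V ≈ 9.71 V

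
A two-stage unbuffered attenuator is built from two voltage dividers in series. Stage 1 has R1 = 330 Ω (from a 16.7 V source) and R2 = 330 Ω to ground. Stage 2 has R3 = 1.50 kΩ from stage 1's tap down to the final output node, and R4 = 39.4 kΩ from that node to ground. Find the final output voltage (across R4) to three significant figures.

Stage 2 presents R3+R4 = 40900 Ω as a load on stage 1's tap.
Stage 1's lower leg becomes R2‖(R3+R4) = 327.4 Ω, so V_mid = 16.7 × 327.4/657.4 = 8.316 V.
Stage 2 is itself unloaded: V_out = V_mid × R4/(R3+R4) = 8.316 × 39400/40900 = 8.01 V.

V_out ≈ 8.01 V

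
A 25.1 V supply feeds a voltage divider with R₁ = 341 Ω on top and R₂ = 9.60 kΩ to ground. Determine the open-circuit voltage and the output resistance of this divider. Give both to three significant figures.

V_th = 24.2 V, R_th = 329 Ω

V_th is the open-circuit tap voltage: 25.1 × 9600/(341 + 9600) = 24.2 V.
With the supply zeroed, R₁ and R₂ appear in parallel from the tap: R_th = R₁‖R₂ = (341 × 9600)/9941 = 329 Ω.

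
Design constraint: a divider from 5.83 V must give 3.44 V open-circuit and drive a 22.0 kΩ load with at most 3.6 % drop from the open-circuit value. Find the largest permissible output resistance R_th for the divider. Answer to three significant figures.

Loading drop = R_th/(R_th + R_L) ≤ 0.0360, so R_th ≤ R_L · ε/(1−ε) = 22.0 kΩ × 0.0360/0.9640 = 822 Ω.
(Any R1, R2 with R2/(R1+R2) = 0.590 and R1‖R2 ≤ 822 Ω will meet the spec.)

R_th ≤ 822 Ω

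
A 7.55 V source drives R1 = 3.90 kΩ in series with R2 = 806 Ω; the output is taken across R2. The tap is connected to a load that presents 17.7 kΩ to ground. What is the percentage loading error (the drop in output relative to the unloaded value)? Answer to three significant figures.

The divider's output (Thévenin) resistance is R1‖R2 = 668.0 Ω.
Fractional drop under load = R_th/(R_th + R_L) = 668.0 / (668.0 + 17700) = 0.03637.
So the output falls by 3.64 %.

3.64 %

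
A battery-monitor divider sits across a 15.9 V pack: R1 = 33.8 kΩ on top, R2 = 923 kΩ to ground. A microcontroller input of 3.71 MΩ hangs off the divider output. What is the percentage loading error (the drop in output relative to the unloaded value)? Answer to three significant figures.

The divider's output (Thévenin) resistance is R1‖R2 = 32.61 kΩ.
Fractional drop under load = R_th/(R_th + R_L) = 32.61 / (32.61 + 3710) = 0.008712.
So the output falls by 0.871 %.

0.871 %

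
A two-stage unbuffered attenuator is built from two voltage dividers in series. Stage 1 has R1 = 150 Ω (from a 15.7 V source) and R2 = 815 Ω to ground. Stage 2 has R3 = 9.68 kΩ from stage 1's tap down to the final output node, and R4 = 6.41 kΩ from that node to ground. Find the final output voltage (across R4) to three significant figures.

V_out ≈ 5.24 V

Stage 2 presents R3+R4 = 16090 Ω as a load on stage 1's tap.
Stage 1's lower leg becomes R2‖(R3+R4) = 775.7 Ω, so V_mid = 15.7 × 775.7/925.7 = 13.16 V.
Stage 2 is itself unloaded: V_out = V_mid × R4/(R3+R4) = 13.16 × 6410/16090 = 5.24 V.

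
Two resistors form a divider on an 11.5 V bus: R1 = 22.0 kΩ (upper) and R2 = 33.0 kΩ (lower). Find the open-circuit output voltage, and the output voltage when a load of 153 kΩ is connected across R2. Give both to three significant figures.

Open-circuit: V = 11.5 × 33.0/(22.0 + 33.0) = 6.90 V.
With the load, R2 becomes R2‖R_L = 27.15 kΩ, so V = 11.5 × 27.15/49.15 = 6.35 V.

Unloaded: 6.90 V; loaded: 6.35 V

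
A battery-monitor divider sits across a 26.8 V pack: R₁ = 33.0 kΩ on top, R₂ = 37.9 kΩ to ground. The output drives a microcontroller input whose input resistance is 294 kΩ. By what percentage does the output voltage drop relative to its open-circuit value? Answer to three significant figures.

The divider's output (Thévenin) resistance is R₁‖R₂ = 17.64 kΩ.
Fractional drop under load = R_th/(R_th + R_L) = 17.64 / (17.64 + 294) = 0.05660.
So the output falls by 5.66 %.

5.66 %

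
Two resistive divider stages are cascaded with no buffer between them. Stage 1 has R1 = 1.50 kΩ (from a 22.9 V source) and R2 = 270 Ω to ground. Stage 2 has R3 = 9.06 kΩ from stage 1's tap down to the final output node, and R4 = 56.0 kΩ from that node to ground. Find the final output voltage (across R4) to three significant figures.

Stage 2 presents R3+R4 = 65060 Ω as a load on stage 1's tap.
Stage 1's lower leg becomes R2‖(R3+R4) = 268.9 Ω, so V_mid = 22.9 × 268.9/1769 = 3.481 V.
Stage 2 is itself unloaded: V_out = V_mid × R4/(R3+R4) = 3.481 × 56000/65060 = 3.00 V.

V_out ≈ 3.00 V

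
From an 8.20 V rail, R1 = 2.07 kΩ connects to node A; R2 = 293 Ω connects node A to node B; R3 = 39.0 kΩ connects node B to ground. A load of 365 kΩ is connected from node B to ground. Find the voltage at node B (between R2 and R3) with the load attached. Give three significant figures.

V ≈ 7.68 V

At node B, R3 is in parallel with the load: R3‖R_L = 35240 Ω.
Below node A the resistance is R2 + (R3‖R_L) = 35530 Ω, so V_A = 8.20 × 35530/37600 = 7.749 V.
Then V_B = V_A × (R3‖R_L)/(R2 + R3‖R_L) = 7.749 × 35240/35530 = 7.68 V.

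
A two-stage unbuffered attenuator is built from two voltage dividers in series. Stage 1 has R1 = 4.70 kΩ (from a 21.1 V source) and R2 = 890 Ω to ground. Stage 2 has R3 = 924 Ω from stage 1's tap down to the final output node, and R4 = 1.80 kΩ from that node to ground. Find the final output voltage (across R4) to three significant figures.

Stage 2 presents R3+R4 = 2724 Ω as a load on stage 1's tap.
Stage 1's lower leg becomes R2‖(R3+R4) = 670.8 Ω, so V_mid = 21.1 × 670.8/5371 = 2.635 V.
Stage 2 is itself unloaded: V_out = V_mid × R4/(R3+R4) = 2.635 × 1800/2724 = 1.74 V.

V_out ≈ 1.74 V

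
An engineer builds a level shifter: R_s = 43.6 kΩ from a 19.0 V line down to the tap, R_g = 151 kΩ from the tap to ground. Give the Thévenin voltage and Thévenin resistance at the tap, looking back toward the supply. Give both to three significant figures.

V_th is the open-circuit tap voltage: 19.0 × 151/(43.6 + 151) = 14.7 V.
With the supply zeroed, R_s and R_g appear in parallel from the tap: R_th = R_s‖R_g = (43.6 × 151)/194.6 = 33.8 kΩ.

V_th = 14.7 V, R_th = 33.8 kΩ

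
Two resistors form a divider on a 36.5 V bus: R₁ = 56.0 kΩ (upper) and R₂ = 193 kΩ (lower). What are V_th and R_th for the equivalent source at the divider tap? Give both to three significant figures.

V_th is the open-circuit tap voltage: 36.5 × 193/(56.0 + 193) = 28.3 V.
With the supply zeroed, R₁ and R₂ appear in parallel from the tap: R_th = R₁‖R₂ = (56.0 × 193)/249.0 = 43.4 kΩ.

V_th = 28.3 V, R_th = 43.4 kΩ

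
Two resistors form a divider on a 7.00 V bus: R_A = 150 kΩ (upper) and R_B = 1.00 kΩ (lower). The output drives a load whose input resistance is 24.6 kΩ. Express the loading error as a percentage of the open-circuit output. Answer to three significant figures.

The divider's output (Thévenin) resistance is R_A‖R_B = 0.9934 kΩ.
Fractional drop under load = R_th/(R_th + R_L) = 0.9934 / (0.9934 + 24.6) = 0.03881.
So the output falls by 3.88 %.

3.88 %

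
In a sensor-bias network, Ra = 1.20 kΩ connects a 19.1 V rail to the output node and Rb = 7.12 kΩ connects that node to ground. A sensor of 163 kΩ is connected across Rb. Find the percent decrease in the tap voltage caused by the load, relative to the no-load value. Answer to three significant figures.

0.626 %

The divider's output (Thévenin) resistance is Ra‖Rb = 1.027 kΩ.
Fractional drop under load = R_th/(R_th + R_L) = 1.027 / (1.027 + 163) = 0.006261.
So the output falls by 0.626 %.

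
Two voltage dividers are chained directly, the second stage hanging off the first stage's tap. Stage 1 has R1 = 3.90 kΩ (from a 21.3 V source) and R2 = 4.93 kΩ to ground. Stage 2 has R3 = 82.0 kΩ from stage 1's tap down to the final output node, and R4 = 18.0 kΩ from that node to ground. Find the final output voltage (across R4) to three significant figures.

Stage 2 presents R3+R4 = 100.0 kΩ as a load on stage 1's tap.
Stage 1's lower leg becomes R2‖(R3+R4) = 4.698 kΩ, so V_mid = 21.3 × 4.698/8.598 = 11.64 V.
Stage 2 is itself unloaded: V_out = V_mid × R4/(R3+R4) = 11.64 × 18.0/100.0 = 2.09 V.

V_out ≈ 2.09 V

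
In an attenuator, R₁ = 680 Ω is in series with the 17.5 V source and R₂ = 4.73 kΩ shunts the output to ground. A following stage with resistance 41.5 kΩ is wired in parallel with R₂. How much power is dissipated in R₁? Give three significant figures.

Total resistance from the source is R₁ + (R₂‖R_L) = 4926 Ω, so I = 17.5/4926 Ω = 3.553 mA.
P = I²·R₁ = (3.553 mA)² × 680 Ω = 8.58 mW.

P ≈ 8.58 mW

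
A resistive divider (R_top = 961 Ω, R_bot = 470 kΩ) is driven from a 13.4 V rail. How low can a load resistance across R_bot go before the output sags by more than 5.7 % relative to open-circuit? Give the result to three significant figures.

R_L(min) ≈ 15.9 kΩ

Output resistance R_th = R_top‖R_bot = (961 × 470000)/471000 = 959.0 Ω.
The fractional drop is R_th/(R_th + R_L); requiring this ≤ 0.0570 gives R_L ≥ R_th(1/0.0570 − 1) = 959.0 × 16.54 = 15.9 kΩ.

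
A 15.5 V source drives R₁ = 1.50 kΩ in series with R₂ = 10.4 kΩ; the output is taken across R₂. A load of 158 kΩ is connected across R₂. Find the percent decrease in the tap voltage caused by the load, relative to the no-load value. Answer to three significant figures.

The divider's output (Thévenin) resistance is R₁‖R₂ = 1.311 kΩ.
Fractional drop under load = R_th/(R_th + R_L) = 1.311 / (1.311 + 158) = 0.008229.
So the output falls by 0.823 %.

0.823 %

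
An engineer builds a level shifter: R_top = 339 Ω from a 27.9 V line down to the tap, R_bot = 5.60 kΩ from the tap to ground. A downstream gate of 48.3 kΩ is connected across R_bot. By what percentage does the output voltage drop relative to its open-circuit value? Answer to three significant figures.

0.657 %

The divider's output (Thévenin) resistance is R_top‖R_bot = 319.6 Ω.
Fractional drop under load = R_th/(R_th + R_L) = 319.6 / (319.6 + 48300) = 0.006574.
So the output falls by 0.657 %.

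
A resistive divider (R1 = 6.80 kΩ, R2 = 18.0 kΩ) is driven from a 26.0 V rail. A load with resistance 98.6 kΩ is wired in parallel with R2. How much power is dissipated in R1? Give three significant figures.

Total resistance from the source is R1 + (R2‖R_L) = 22.02 kΩ, so I = 26.0/22.02 kΩ = 1.181 mA.
P = I²·R1 = (1.181 mA)² × 6.80 kΩ = 9.48 mW.

P ≈ 9.48 mW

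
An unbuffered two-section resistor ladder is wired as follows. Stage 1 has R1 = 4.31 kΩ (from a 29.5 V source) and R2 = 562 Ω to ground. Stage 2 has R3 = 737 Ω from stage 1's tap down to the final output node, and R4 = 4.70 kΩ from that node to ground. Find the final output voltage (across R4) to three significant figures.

Stage 2 presents R3+R4 = 5437 Ω as a load on stage 1's tap.
Stage 1's lower leg becomes R2‖(R3+R4) = 509.4 Ω, so V_mid = 29.5 × 509.4/4819 = 3.118 V.
Stage 2 is itself unloaded: V_out = V_mid × R4/(R3+R4) = 3.118 × 4700/5437 = 2.70 V.

V_out ≈ 2.70 V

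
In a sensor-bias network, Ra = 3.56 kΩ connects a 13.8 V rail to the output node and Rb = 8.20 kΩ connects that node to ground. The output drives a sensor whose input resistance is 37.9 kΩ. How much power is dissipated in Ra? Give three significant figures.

P ≈ 6.39 mW

Total resistance from the source is Ra + (Rb‖R_L) = 10.30 kΩ, so I = 13.8/10.30 kΩ = 1.340 mA.
P = I²·Ra = (1.340 mA)² × 3.56 kΩ = 6.39 mW.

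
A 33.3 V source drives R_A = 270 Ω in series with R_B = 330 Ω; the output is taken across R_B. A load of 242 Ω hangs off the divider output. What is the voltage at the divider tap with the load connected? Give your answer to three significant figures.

The load sits in parallel with R_B: R_B‖R_L = (330 × 242) / (330 + 242) = 139.6 Ω.
V_out = 33.3 × 139.6 / (270 + 139.6) = 33.3 × 139.6/409.6 = 11.4 V.

V_out ≈ 11.4 V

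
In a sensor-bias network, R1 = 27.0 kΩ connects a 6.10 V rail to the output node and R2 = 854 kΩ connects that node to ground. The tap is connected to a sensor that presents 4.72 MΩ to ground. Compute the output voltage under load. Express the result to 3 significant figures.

The load sits in parallel with R2: R2‖R_L = (854 × 4720) / (854 + 4720) = 723.2 kΩ.
V_out = 6.10 × 723.2 / (27.0 + 723.2) = 6.10 × 723.2/750.2 = 5.88 V.
(Unloaded it would have been 5.91 V.)

V_out ≈ 5.88 V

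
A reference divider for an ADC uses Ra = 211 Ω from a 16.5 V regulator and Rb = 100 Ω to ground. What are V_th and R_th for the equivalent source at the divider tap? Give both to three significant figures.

V_th = 5.31 V, R_th = 67.8 Ω

V_th is the open-circuit tap voltage: 16.5 × 100/(211 + 100) = 5.31 V.
With the supply zeroed, Ra and Rb appear in parallel from the tap: R_th = Ra‖Rb = (211 × 100)/311.0 = 67.8 Ω.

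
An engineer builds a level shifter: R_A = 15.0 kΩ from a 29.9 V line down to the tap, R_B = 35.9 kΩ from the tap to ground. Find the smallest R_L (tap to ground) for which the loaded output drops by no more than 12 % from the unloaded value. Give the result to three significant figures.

Output resistance R_th = R_A‖R_B = (15.0 × 35.9)/50.90 = 10.58 kΩ.
The fractional drop is R_th/(R_th + R_L); requiring this ≤ 0.120 gives R_L ≥ R_th(1/0.120 − 1) = 10.58 × 7.333 = 77.6 kΩ.

R_L(min) ≈ 77.6 kΩ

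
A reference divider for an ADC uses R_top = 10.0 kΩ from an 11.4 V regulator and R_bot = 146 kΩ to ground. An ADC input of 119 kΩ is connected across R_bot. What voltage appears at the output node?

V_out ≈ 9.89 V

The load sits in parallel with R_bot: R_bot‖R_L = (146 × 119) / (146 + 119) = 65.56 kΩ.
V_out = 11.4 × 65.56 / (10.0 + 65.56) = 11.4 × 65.56/75.56 = 9.89 V.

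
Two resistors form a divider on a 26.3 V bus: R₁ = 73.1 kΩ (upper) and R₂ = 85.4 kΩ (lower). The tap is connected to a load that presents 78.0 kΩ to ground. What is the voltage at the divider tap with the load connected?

V_out ≈ 9.42 V

The load sits in parallel with R₂: R₂‖R_L = (85.4 × 78.0) / (85.4 + 78.0) = 40.77 kΩ.
V_out = 26.3 × 40.77 / (73.1 + 40.77) = 26.3 × 40.77/113.9 = 9.42 V.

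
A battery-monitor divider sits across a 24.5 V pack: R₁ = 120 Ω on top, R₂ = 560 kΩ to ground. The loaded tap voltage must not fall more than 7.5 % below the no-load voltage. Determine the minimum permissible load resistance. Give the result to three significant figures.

Output resistance R_th = R₁‖R₂ = (120 × 560000)/560100 = 120.0 Ω.
The fractional drop is R_th/(R_th + R_L); requiring this ≤ 0.0750 gives R_L ≥ R_th(1/0.0750 − 1) = 120.0 × 12.33 = 1.48 kΩ.

R_L(min) ≈ 1.48 kΩ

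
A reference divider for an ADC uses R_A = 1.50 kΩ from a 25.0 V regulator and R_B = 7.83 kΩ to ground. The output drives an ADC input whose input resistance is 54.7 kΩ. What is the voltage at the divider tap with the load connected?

V_out ≈ 20.5 V

The load sits in parallel with R_B: R_B‖R_L = (7.83 × 54.7) / (7.83 + 54.7) = 6.850 kΩ.
V_out = 25.0 × 6.850 / (1.50 + 6.850) = 25.0 × 6.850/8.350 = 20.5 V.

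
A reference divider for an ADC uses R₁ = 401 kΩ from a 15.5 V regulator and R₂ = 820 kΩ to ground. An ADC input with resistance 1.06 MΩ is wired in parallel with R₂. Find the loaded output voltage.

V_out ≈ 8.30 V

The load sits in parallel with R₂: R₂‖R_L = (820 × 1060) / (820 + 1060) = 462.3 kΩ.
V_out = 15.5 × 462.3 / (401 + 462.3) = 15.5 × 462.3/863.3 = 8.30 V.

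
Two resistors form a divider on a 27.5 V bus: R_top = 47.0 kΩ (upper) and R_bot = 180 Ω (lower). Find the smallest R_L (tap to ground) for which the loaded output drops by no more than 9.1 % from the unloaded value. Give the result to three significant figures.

R_L(min) ≈ 1.79 kΩ

Output resistance R_th = R_top‖R_bot = (47000 × 180)/47180 = 179.3 Ω.
The fractional drop is R_th/(R_th + R_L); requiring this ≤ 0.0910 gives R_L ≥ R_th(1/0.0910 − 1) = 179.3 × 9.989 = 1.79 kΩ.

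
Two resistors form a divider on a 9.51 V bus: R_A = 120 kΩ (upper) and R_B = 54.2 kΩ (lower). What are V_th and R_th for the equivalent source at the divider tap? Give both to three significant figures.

V_th is the open-circuit tap voltage: 9.51 × 54.2/(120 + 54.2) = 2.96 V.
With the supply zeroed, R_A and R_B appear in parallel from the tap: R_th = R_A‖R_B = (120 × 54.2)/174.2 = 37.3 kΩ.

V_th = 2.96 V, R_th = 37.3 kΩ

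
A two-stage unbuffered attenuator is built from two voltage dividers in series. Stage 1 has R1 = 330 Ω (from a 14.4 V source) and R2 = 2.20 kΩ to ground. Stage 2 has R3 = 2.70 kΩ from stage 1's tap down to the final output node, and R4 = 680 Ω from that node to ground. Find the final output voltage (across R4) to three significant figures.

Stage 2 presents R3+R4 = 3380 Ω as a load on stage 1's tap.
Stage 1's lower leg becomes R2‖(R3+R4) = 1333 Ω, so V_mid = 14.4 × 1333/1663 = 11.54 V.
Stage 2 is itself unloaded: V_out = V_mid × R4/(R3+R4) = 11.54 × 680/3380 = 2.32 V.

V_out ≈ 2.32 V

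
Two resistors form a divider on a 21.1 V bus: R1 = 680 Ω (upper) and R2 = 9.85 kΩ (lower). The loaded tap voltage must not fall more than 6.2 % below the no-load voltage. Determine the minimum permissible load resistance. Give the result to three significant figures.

Output resistance R_th = R1‖R2 = (680 × 9850)/10530 = 636.1 Ω.
The fractional drop is R_th/(R_th + R_L); requiring this ≤ 0.0620 gives R_L ≥ R_th(1/0.0620 − 1) = 636.1 × 15.13 = 9.62 kΩ.

R_L(min) ≈ 9.62 kΩ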